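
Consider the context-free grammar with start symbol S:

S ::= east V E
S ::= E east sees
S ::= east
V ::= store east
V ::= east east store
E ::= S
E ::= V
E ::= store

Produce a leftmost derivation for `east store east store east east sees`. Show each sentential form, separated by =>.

S => E east sees   [S ::= E east sees]
E east sees => S east sees   [E ::= S]
S east sees => east V E east sees   [S ::= east V E]
east V E east sees => east store east E east sees   [V ::= store east]
east store east E east sees => east store east V east sees   [E ::= V]
east store east V east sees => east store east store east east sees   [V ::= store east]

S => E east sees => S east sees => east V E east sees => east store east E east sees => east store east V east sees => east store east store east east sees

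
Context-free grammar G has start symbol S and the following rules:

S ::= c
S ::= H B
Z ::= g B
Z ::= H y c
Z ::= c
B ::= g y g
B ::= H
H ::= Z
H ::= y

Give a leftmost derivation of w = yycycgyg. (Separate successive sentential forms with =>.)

S => HB   [S ::= H B]
HB => ZB   [H ::= Z]
ZB => HycB   [Z ::= H y c]
HycB => ZycB   [H ::= Z]
ZycB => HycycB   [Z ::= H y c]
HycycB => yycycB   [H ::= y]
yycycB => yycycgyg   [B ::= g y g]

S=>HB=>ZB=>HycB=>ZycB=>HycycB=>yycycB=>yycycgyg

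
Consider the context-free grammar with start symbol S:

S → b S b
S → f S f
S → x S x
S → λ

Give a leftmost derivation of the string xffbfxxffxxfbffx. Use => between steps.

S => xSx => xfSfx => xffSffx => xffbSbffx => xffbfSfbffx => xffbfxSxfbffx => xffbfxxSxxfbffx => xffbfxxfSfxxfbffx => xffbfxxffxxfbffx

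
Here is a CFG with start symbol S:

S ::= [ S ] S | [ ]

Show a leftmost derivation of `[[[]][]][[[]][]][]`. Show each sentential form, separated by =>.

S => [S]S => [[S]S]S => [[[]]S]S => [[[]][]]S => [[[]][]][S]S => [[[]][]][[S]S]S => [[[]][]][[[]]S]S => [[[]][]][[[]][]]S => [[[]][]][[[]][]][]

S => [S]S   [S ::= [ S ] S]
[S]S => [[S]S]S   [S ::= [ S ] S]
[[S]S]S => [[[]]S]S   [S ::= [ ]]
[[[]]S]S => [[[]][]]S   [S ::= [ ]]
[[[]][]]S => [[[]][]][S]S   [S ::= [ S ] S]
[[[]][]][S]S => [[[]][]][[S]S]S   [S ::= [ S ] S]
[[[]][]][[S]S]S => [[[]][]][[[]]S]S   [S ::= [ ]]
[[[]][]][[[]]S]S => [[[]][]][[[]][]]S   [S ::= [ ]]
[[[]][]][[[]][]]S => [[[]][]][[[]][]][]   [S ::= [ ]]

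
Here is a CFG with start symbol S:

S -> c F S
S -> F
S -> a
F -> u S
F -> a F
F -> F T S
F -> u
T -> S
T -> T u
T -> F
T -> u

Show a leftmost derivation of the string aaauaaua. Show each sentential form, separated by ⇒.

S ⇒ F ⇒ FTS ⇒ aFTS ⇒ aaFTS ⇒ aaaFTS ⇒ aaaFTSTS ⇒ aaauTSTS ⇒ aaauSSTS ⇒ aaauaSTS ⇒ aaauaaTS ⇒ aaauaauS ⇒ aaauaaua

S ⇒ F   [S -> F]
F ⇒ FTS   [F -> F T S]
FTS ⇒ aFTS   [F -> a F]
aFTS ⇒ aaFTS   [F -> a F]
aaFTS ⇒ aaaFTS   [F -> a F]
aaaFTS ⇒ aaaFTSTS   [F -> F T S]
aaaFTSTS ⇒ aaauTSTS   [F -> u]
aaauTSTS ⇒ aaauSSTS   [T -> S]
aaauSSTS ⇒ aaauaSTS   [S -> a]
aaauaSTS ⇒ aaauaaTS   [S -> a]
aaauaaTS ⇒ aaauaauS   [T -> u]
aaauaauS ⇒ aaauaaua   [S -> a]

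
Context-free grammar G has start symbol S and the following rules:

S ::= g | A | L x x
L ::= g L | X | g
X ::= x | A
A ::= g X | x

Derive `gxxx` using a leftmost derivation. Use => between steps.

S => Lxx => Xxx => Axx => gXxx => gAxx => gxxx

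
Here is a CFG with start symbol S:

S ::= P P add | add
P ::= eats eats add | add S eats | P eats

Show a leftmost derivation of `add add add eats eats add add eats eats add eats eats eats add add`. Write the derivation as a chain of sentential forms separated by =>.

S => P P add => add S eats P add => add P P add eats P add => add P eats P add eats P add => add add S eats eats P add eats P add => add add add eats eats P add eats P add => add add add eats eats P eats add eats P add => add add add eats eats add S eats eats add eats P add => add add add eats eats add add eats eats add eats P add => add add add eats eats add add eats eats add eats eats eats add add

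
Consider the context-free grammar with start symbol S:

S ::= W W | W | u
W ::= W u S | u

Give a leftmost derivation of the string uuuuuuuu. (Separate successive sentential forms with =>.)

S => WW => WuSW => WuSuSW => uuSuSW => uuuuSW => uuuuWW => uuuuWuSW => uuuuuuSW => uuuuuuuW => uuuuuuuu

S => WW   [S ::= W W]
WW => WuSW   [W ::= W u S]
WuSW => WuSuSW   [W ::= W u S]
WuSuSW => uuSuSW   [W ::= u]
uuSuSW => uuuuSW   [S ::= u]
uuuuSW => uuuuWW   [S ::= W]
uuuuWW => uuuuWuSW   [W ::= W u S]
uuuuWuSW => uuuuuuSW   [W ::= u]
uuuuuuSW => uuuuuuuW   [S ::= u]
uuuuuuuW => uuuuuuuu   [W ::= u]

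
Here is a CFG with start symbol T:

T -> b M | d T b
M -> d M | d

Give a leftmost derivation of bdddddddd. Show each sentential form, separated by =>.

T => bM => bdM => bddM => bdddM => bddddM => bdddddM => bddddddM => bdddddddM => bdddddddd

T => bM   [T -> b M]
bM => bdM   [M -> d M]
bdM => bddM   [M -> d M]
bddM => bdddM   [M -> d M]
bdddM => bddddM   [M -> d M]
bddddM => bdddddM   [M -> d M]
bdddddM => bddddddM   [M -> d M]
bddddddM => bdddddddM   [M -> d M]
bdddddddM => bdddddddd   [M -> d]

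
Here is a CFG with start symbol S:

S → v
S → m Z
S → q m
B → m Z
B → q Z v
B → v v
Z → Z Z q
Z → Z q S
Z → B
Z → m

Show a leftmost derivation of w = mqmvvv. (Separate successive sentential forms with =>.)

S => mZ => mB => mqZv => mqBv => mqmZv => mqmBv => mqmvvv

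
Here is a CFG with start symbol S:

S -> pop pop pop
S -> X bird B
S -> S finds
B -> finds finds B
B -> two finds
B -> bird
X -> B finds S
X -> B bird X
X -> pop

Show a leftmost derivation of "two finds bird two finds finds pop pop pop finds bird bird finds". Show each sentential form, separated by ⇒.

S ⇒ S finds ⇒ X bird B finds ⇒ B bird X bird B finds ⇒ two finds bird X bird B finds ⇒ two finds bird B finds S bird B finds ⇒ two finds bird two finds finds S bird B finds ⇒ two finds bird two finds finds S finds bird B finds ⇒ two finds bird two finds finds pop pop pop finds bird B finds ⇒ two finds bird two finds finds pop pop pop finds bird bird finds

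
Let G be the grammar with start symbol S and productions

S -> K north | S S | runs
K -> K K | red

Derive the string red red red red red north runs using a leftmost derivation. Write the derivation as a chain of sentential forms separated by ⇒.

S ⇒ S S ⇒ K north S ⇒ K K north S ⇒ K K K north S ⇒ K K K K north S ⇒ red K K K north S ⇒ red K K K K north S ⇒ red red K K K north S ⇒ red red red K K north S ⇒ red red red red K north S ⇒ red red red red red north S ⇒ red red red red red north runs

S ⇒ S S   [S -> S S]
S S ⇒ K north S   [S -> K north]
K north S ⇒ K K north S   [K -> K K]
K K north S ⇒ K K K north S   [K -> K K]
K K K north S ⇒ K K K K north S   [K -> K K]
K K K K north S ⇒ red K K K north S   [K -> red]
red K K K north S ⇒ red K K K K north S   [K -> K K]
red K K K K north S ⇒ red red K K K north S   [K -> red]
red red K K K north S ⇒ red red red K K north S   [K -> red]
red red red K K north S ⇒ red red red red K north S   [K -> red]
red red red red K north S ⇒ red red red red red north S   [K -> red]
red red red red red north S ⇒ red red red red red north runs   [S -> runs]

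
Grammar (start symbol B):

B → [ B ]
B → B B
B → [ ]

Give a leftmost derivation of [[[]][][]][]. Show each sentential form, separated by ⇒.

B ⇒ BB ⇒ [B]B ⇒ [BB]B ⇒ [BBB]B ⇒ [[B]BB]B ⇒ [[[]]BB]B ⇒ [[[]][]B]B ⇒ [[[]][][]]B ⇒ [[[]][][]][]

B ⇒ BB   [B → B B]
BB ⇒ [B]B   [B → [ B ]]
[B]B ⇒ [BB]B   [B → B B]
[BB]B ⇒ [BBB]B   [B → B B]
[BBB]B ⇒ [[B]BB]B   [B → [ B ]]
[[B]BB]B ⇒ [[[]]BB]B   [B → [ ]]
[[[]]BB]B ⇒ [[[]][]B]B   [B → [ ]]
[[[]][]B]B ⇒ [[[]][][]]B   [B → [ ]]
[[[]][][]]B ⇒ [[[]][][]][]   [B → [ ]]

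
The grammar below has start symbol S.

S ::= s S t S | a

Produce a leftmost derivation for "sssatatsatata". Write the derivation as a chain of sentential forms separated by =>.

S => sStS   [S ::= s S t S]
sStS => ssStStS   [S ::= s S t S]
ssStStS => sssStStStS   [S ::= s S t S]
sssStStStS => sssatStStS   [S ::= a]
sssatStStS => sssatatStS   [S ::= a]
sssatatStS => sssatatsStStS   [S ::= s S t S]
sssatatsStStS => sssatatsatStS   [S ::= a]
sssatatsatStS => sssatatsatatS   [S ::= a]
sssatatsatatS => sssatatsatata   [S ::= a]

S => sStS => ssStStS => sssStStStS => sssatStStS => sssatatStS => sssatatsStStS => sssatatsatStS => sssatatsatatS => sssatatsatata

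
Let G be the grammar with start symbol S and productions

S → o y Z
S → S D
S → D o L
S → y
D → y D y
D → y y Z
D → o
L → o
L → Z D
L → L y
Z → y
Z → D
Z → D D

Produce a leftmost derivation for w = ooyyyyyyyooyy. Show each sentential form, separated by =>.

S=>DoL=>ooL=>ooZD=>ooyD=>ooyyDy=>ooyyyyZy=>ooyyyyDy=>ooyyyyyDyy=>ooyyyyyyyZyy=>ooyyyyyyyDDyy=>ooyyyyyyyoDyy=>ooyyyyyyyooyy

S => DoL   [S → D o L]
DoL => ooL   [D → o]
ooL => ooZD   [L → Z D]
ooZD => ooyD   [Z → y]
ooyD => ooyyDy   [D → y D y]
ooyyDy => ooyyyyZy   [D → y y Z]
ooyyyyZy => ooyyyyDy   [Z → D]
ooyyyyDy => ooyyyyyDyy   [D → y D y]
ooyyyyyDyy => ooyyyyyyyZyy   [D → y y Z]
ooyyyyyyyZyy => ooyyyyyyyDDyy   [Z → D D]
ooyyyyyyyDDyy => ooyyyyyyyoDyy   [D → o]
ooyyyyyyyoDyy => ooyyyyyyyooyy   [D → o]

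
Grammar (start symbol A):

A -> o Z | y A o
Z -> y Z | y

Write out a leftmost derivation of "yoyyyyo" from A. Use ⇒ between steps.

A⇒yAo⇒yoZo⇒yoyZo⇒yoyyZo⇒yoyyyZo⇒yoyyyyo

A ⇒ yAo   [A -> y A o]
yAo ⇒ yoZo   [A -> o Z]
yoZo ⇒ yoyZo   [Z -> y Z]
yoyZo ⇒ yoyyZo   [Z -> y Z]
yoyyZo ⇒ yoyyyZo   [Z -> y Z]
yoyyyZo ⇒ yoyyyyo   [Z -> y]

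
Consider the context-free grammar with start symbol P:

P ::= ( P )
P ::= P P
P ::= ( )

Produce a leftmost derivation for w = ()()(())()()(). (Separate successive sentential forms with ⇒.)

P ⇒ PP ⇒ PPP ⇒ PPPP ⇒ PPPPP ⇒ ()PPPP ⇒ ()PPPPP ⇒ ()()PPPP ⇒ ()()(P)PPP ⇒ ()()(())PPP ⇒ ()()(())()PP ⇒ ()()(())()()P ⇒ ()()(())()()()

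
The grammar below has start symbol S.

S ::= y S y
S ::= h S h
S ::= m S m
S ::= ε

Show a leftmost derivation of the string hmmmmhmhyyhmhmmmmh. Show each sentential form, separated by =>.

S => hSh => hmSmh => hmmSmmh => hmmmSmmmh => hmmmmSmmmmh => hmmmmhShmmmmh => hmmmmhmSmhmmmmh => hmmmmhmhShmhmmmmh => hmmmmhmhySyhmhmmmmh => hmmmmhmhyyhmhmmmmh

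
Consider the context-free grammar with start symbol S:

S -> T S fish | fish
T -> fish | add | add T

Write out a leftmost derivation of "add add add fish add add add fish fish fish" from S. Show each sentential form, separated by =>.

S => T S fish => add T S fish => add add T S fish => add add add T S fish => add add add fish S fish => add add add fish T S fish fish => add add add fish add T S fish fish => add add add fish add add T S fish fish => add add add fish add add add S fish fish => add add add fish add add add fish fish fish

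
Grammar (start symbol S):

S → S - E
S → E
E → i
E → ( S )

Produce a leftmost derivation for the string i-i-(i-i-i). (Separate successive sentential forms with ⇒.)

S ⇒ S-E ⇒ S-E-E ⇒ E-E-E ⇒ i-E-E ⇒ i-i-E ⇒ i-i-(S) ⇒ i-i-(S-E) ⇒ i-i-(S-E-E) ⇒ i-i-(E-E-E) ⇒ i-i-(i-E-E) ⇒ i-i-(i-i-E) ⇒ i-i-(i-i-i)

S ⇒ S-E   [S → S - E]
S-E ⇒ S-E-E   [S → S - E]
S-E-E ⇒ E-E-E   [S → E]
E-E-E ⇒ i-E-E   [E → i]
i-E-E ⇒ i-i-E   [E → i]
i-i-E ⇒ i-i-(S)   [E → ( S )]
i-i-(S) ⇒ i-i-(S-E)   [S → S - E]
i-i-(S-E) ⇒ i-i-(S-E-E)   [S → S - E]
i-i-(S-E-E) ⇒ i-i-(E-E-E)   [S → E]
i-i-(E-E-E) ⇒ i-i-(i-E-E)   [E → i]
i-i-(i-E-E) ⇒ i-i-(i-i-E)   [E → i]
i-i-(i-i-E) ⇒ i-i-(i-i-i)   [E → i]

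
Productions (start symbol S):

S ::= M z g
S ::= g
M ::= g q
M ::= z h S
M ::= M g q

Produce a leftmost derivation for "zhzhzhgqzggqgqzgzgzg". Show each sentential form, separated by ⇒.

S ⇒ Mzg   [S ::= M z g]
Mzg ⇒ zhSzg   [M ::= z h S]
zhSzg ⇒ zhMzgzg   [S ::= M z g]
zhMzgzg ⇒ zhzhSzgzg   [M ::= z h S]
zhzhSzgzg ⇒ zhzhMzgzgzg   [S ::= M z g]
zhzhMzgzgzg ⇒ zhzhMgqzgzgzg   [M ::= M g q]
zhzhMgqzgzgzg ⇒ zhzhMgqgqzgzgzg   [M ::= M g q]
zhzhMgqgqzgzgzg ⇒ zhzhzhSgqgqzgzgzg   [M ::= z h S]
zhzhzhSgqgqzgzgzg ⇒ zhzhzhMzggqgqzgzgzg   [S ::= M z g]
zhzhzhMzggqgqzgzgzg ⇒ zhzhzhgqzggqgqzgzgzg   [M ::= g q]

S ⇒ Mzg ⇒ zhSzg ⇒ zhMzgzg ⇒ zhzhSzgzg ⇒ zhzhMzgzgzg ⇒ zhzhMgqzgzgzg ⇒ zhzhMgqgqzgzgzg ⇒ zhzhzhSgqgqzgzgzg ⇒ zhzhzhMzggqgqzgzgzg ⇒ zhzhzhgqzggqgqzgzgzg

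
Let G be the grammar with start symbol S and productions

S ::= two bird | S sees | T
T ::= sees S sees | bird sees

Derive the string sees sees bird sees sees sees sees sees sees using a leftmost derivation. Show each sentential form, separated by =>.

S => S sees   [S ::= S sees]
S sees => T sees   [S ::= T]
T sees => sees S sees sees   [T ::= sees S sees]
sees S sees sees => sees T sees sees   [S ::= T]
sees T sees sees => sees sees S sees sees sees   [T ::= sees S sees]
sees sees S sees sees sees => sees sees S sees sees sees sees   [S ::= S sees]
sees sees S sees sees sees sees => sees sees S sees sees sees sees sees   [S ::= S sees]
sees sees S sees sees sees sees sees => sees sees T sees sees sees sees sees   [S ::= T]
sees sees T sees sees sees sees sees => sees sees bird sees sees sees sees sees sees   [T ::= bird sees]

S => S sees => T sees => sees S sees sees => sees T sees sees => sees sees S sees sees sees => sees sees S sees sees sees sees => sees sees S sees sees sees sees sees => sees sees T sees sees sees sees sees => sees sees bird sees sees sees sees sees sees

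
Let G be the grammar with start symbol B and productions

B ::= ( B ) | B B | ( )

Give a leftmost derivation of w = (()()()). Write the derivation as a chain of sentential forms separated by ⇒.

B ⇒ (B) ⇒ (BB) ⇒ (BBB) ⇒ (()BB) ⇒ (()()B) ⇒ (()()())

B ⇒ (B)   [B ::= ( B )]
(B) ⇒ (BB)   [B ::= B B]
(BB) ⇒ (BBB)   [B ::= B B]
(BBB) ⇒ (()BB)   [B ::= ( )]
(()BB) ⇒ (()()B)   [B ::= ( )]
(()()B) ⇒ (()()())   [B ::= ( )]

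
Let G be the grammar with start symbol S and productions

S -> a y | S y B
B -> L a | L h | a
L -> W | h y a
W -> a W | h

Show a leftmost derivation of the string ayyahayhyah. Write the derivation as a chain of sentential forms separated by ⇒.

S⇒SyB⇒SyByB⇒ayyByB⇒ayyLayB⇒ayyWayB⇒ayyaWayB⇒ayyahayB⇒ayyahayLh⇒ayyahayhyah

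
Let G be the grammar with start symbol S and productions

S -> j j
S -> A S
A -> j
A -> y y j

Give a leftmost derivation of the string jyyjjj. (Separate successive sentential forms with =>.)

S => AS   [S -> A S]
AS => jS   [A -> j]
jS => jAS   [S -> A S]
jAS => jyyjS   [A -> y y j]
jyyjS => jyyjjj   [S -> j j]

S => AS => jS => jAS => jyyjS => jyyjjj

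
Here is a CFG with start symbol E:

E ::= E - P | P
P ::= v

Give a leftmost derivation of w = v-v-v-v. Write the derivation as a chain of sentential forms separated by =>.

E => E-P   [E ::= E - P]
E-P => E-P-P   [E ::= E - P]
E-P-P => E-P-P-P   [E ::= E - P]
E-P-P-P => P-P-P-P   [E ::= P]
P-P-P-P => v-P-P-P   [P ::= v]
v-P-P-P => v-v-P-P   [P ::= v]
v-v-P-P => v-v-v-P   [P ::= v]
v-v-v-P => v-v-v-v   [P ::= v]

E=>E-P=>E-P-P=>E-P-P-P=>P-P-P-P=>v-P-P-P=>v-v-P-P=>v-v-v-P=>v-v-v-v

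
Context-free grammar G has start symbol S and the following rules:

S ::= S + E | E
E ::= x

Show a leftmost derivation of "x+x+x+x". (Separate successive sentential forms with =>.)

S => S+E   [S ::= S + E]
S+E => S+E+E   [S ::= S + E]
S+E+E => S+E+E+E   [S ::= S + E]
S+E+E+E => E+E+E+E   [S ::= E]
E+E+E+E => x+E+E+E   [E ::= x]
x+E+E+E => x+x+E+E   [E ::= x]
x+x+E+E => x+x+x+E   [E ::= x]
x+x+x+E => x+x+x+x   [E ::= x]

S => S+E => S+E+E => S+E+E+E => E+E+E+E => x+E+E+E => x+x+E+E => x+x+x+E => x+x+x+x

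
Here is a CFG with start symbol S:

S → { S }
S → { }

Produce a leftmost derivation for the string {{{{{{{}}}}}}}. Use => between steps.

S => {S}   [S → { S }]
{S} => {{S}}   [S → { S }]
{{S}} => {{{S}}}   [S → { S }]
{{{S}}} => {{{{S}}}}   [S → { S }]
{{{{S}}}} => {{{{{S}}}}}   [S → { S }]
{{{{{S}}}}} => {{{{{{S}}}}}}   [S → { S }]
{{{{{{S}}}}}} => {{{{{{{}}}}}}}   [S → { }]

S=>{S}=>{{S}}=>{{{S}}}=>{{{{S}}}}=>{{{{{S}}}}}=>{{{{{{S}}}}}}=>{{{{{{{}}}}}}}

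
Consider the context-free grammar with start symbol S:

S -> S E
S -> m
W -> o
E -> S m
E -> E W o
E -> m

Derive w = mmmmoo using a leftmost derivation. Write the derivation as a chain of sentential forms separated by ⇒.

S⇒SE⇒mE⇒mEWo⇒mSmWo⇒mSEmWo⇒mmEmWo⇒mmmmWo⇒mmmmoo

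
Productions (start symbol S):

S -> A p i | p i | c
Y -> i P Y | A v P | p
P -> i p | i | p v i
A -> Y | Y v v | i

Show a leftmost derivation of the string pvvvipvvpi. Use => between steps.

S => Api => Yvvpi => AvPvvpi => YvvvPvvpi => pvvvPvvpi => pvvvipvvpi

S => Api   [S -> A p i]
Api => Yvvpi   [A -> Y v v]
Yvvpi => AvPvvpi   [Y -> A v P]
AvPvvpi => YvvvPvvpi   [A -> Y v v]
YvvvPvvpi => pvvvPvvpi   [Y -> p]
pvvvPvvpi => pvvvipvvpi   [P -> i p]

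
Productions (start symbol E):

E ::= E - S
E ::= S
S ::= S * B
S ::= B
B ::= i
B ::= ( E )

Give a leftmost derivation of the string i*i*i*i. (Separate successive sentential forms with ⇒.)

E ⇒ S ⇒ S*B ⇒ S*B*B ⇒ S*B*B*B ⇒ B*B*B*B ⇒ i*B*B*B ⇒ i*i*B*B ⇒ i*i*i*B ⇒ i*i*i*i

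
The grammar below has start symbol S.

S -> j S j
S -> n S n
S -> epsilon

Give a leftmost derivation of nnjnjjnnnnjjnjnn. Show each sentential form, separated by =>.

S => nSn => nnSnn => nnjSjnn => nnjnSnjnn => nnjnjSjnjnn => nnjnjjSjjnjnn => nnjnjjnSnjjnjnn => nnjnjjnnSnnjjnjnn => nnjnjjnnnnjjnjnn

S => nSn   [S -> n S n]
nSn => nnSnn   [S -> n S n]
nnSnn => nnjSjnn   [S -> j S j]
nnjSjnn => nnjnSnjnn   [S -> n S n]
nnjnSnjnn => nnjnjSjnjnn   [S -> j S j]
nnjnjSjnjnn => nnjnjjSjjnjnn   [S -> j S j]
nnjnjjSjjnjnn => nnjnjjnSnjjnjnn   [S -> n S n]
nnjnjjnSnjjnjnn => nnjnjjnnSnnjjnjnn   [S -> n S n]
nnjnjjnnSnnjjnjnn => nnjnjjnnnnjjnjnn   [S -> epsilon]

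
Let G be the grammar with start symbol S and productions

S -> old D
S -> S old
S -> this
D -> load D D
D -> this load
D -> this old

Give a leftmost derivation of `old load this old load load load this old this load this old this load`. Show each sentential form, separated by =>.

S => old D => old load D D => old load this old D => old load this old load D D => old load this old load load D D D => old load this old load load load D D D D => old load this old load load load this old D D D => old load this old load load load this old this load D D => old load this old load load load this old this load this old D => old load this old load load load this old this load this old this load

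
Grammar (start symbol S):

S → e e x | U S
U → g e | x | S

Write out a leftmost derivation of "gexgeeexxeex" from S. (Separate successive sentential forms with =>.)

S => US   [S → U S]
US => geS   [U → g e]
geS => geUS   [S → U S]
geUS => geSS   [U → S]
geSS => geUSS   [S → U S]
geUSS => gexSS   [U → x]
gexSS => gexUSS   [S → U S]
gexUSS => gexgeSS   [U → g e]
gexgeSS => gexgeeexS   [S → e e x]
gexgeeexS => gexgeeexUS   [S → U S]
gexgeeexUS => gexgeeexxS   [U → x]
gexgeeexxS => gexgeeexxeex   [S → e e x]

S => US => geS => geUS => geSS => geUSS => gexSS => gexUSS => gexgeSS => gexgeeexS => gexgeeexUS => gexgeeexxS => gexgeeexxeex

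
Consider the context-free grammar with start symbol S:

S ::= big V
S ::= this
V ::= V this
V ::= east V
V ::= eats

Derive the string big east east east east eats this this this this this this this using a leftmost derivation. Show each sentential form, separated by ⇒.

S ⇒ big V   [S ::= big V]
big V ⇒ big V this   [V ::= V this]
big V this ⇒ big V this this   [V ::= V this]
big V this this ⇒ big V this this this   [V ::= V this]
big V this this this ⇒ big V this this this this   [V ::= V this]
big V this this this this ⇒ big V this this this this this   [V ::= V this]
big V this this this this this ⇒ big V this this this this this this   [V ::= V this]
big V this this this this this this ⇒ big V this this this this this this this   [V ::= V this]
big V this this this this this this this ⇒ big east V this this this this this this this   [V ::= east V]
big east V this this this this this this this ⇒ big east east V this this this this this this this   [V ::= east V]
big east east V this this this this this this this ⇒ big east east east V this this this this this this this   [V ::= east V]
big east east east V this this this this this this this ⇒ big east east east east V this this this this this this this   [V ::= east V]
big east east east east V this this this this this this this ⇒ big east east east east eats this this this this this this this   [V ::= eats]

S ⇒ big V ⇒ big V this ⇒ big V this this ⇒ big V this this this ⇒ big V this this this this ⇒ big V this this this this this ⇒ big V this this this this this this ⇒ big V this this this this this this this ⇒ big east V this this this this this this this ⇒ big east east V this this this this this this this ⇒ big east east east V this this this this this this this ⇒ big east east east east V this this this this this this this ⇒ big east east east east eats this this this this this this this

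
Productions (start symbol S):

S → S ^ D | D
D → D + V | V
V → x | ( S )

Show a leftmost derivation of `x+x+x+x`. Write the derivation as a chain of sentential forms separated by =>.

S=>D=>D+V=>D+V+V=>D+V+V+V=>V+V+V+V=>x+V+V+V=>x+x+V+V=>x+x+x+V=>x+x+x+x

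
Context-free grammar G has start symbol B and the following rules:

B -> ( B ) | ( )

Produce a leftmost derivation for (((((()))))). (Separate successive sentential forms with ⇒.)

B ⇒ (B) ⇒ ((B)) ⇒ (((B))) ⇒ ((((B)))) ⇒ (((((B))))) ⇒ (((((())))))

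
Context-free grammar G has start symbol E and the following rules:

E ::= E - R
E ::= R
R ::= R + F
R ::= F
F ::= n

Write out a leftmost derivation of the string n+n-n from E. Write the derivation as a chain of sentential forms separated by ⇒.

E⇒E-R⇒R-R⇒R+F-R⇒F+F-R⇒n+F-R⇒n+n-R⇒n+n-F⇒n+n-n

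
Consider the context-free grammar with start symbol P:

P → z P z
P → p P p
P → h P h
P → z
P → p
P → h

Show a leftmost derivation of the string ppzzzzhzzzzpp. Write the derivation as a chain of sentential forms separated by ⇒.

P ⇒ pPp ⇒ ppPpp ⇒ ppzPzpp ⇒ ppzzPzzpp ⇒ ppzzzPzzzpp ⇒ ppzzzzPzzzzpp ⇒ ppzzzzhzzzzpp

P ⇒ pPp   [P → p P p]
pPp ⇒ ppPpp   [P → p P p]
ppPpp ⇒ ppzPzpp   [P → z P z]
ppzPzpp ⇒ ppzzPzzpp   [P → z P z]
ppzzPzzpp ⇒ ppzzzPzzzpp   [P → z P z]
ppzzzPzzzpp ⇒ ppzzzzPzzzzpp   [P → z P z]
ppzzzzPzzzzpp ⇒ ppzzzzhzzzzpp   [P → h]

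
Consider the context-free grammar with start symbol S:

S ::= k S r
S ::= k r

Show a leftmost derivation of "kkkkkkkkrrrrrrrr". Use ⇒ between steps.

S ⇒ kSr ⇒ kkSrr ⇒ kkkSrrr ⇒ kkkkSrrrr ⇒ kkkkkSrrrrr ⇒ kkkkkkSrrrrrr ⇒ kkkkkkkSrrrrrrr ⇒ kkkkkkkkrrrrrrrr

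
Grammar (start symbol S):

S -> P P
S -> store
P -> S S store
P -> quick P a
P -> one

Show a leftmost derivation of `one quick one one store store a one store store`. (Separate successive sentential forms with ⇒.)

S ⇒ P P ⇒ one P ⇒ one S S store ⇒ one P P S store ⇒ one quick P a P S store ⇒ one quick S S store a P S store ⇒ one quick P P S store a P S store ⇒ one quick one P S store a P S store ⇒ one quick one one S store a P S store ⇒ one quick one one store store a P S store ⇒ one quick one one store store a one S store ⇒ one quick one one store store a one store store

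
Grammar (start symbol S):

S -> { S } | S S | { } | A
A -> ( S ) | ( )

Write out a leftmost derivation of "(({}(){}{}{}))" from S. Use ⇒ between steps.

S ⇒ A ⇒ (S) ⇒ (A) ⇒ ((S)) ⇒ ((SS)) ⇒ ((SSS)) ⇒ (({}SS)) ⇒ (({}SSS)) ⇒ (({}SSSS)) ⇒ (({}ASSS)) ⇒ (({}()SSS)) ⇒ (({}(){}SS)) ⇒ (({}(){}{}S)) ⇒ (({}(){}{}{}))

S ⇒ A   [S -> A]
A ⇒ (S)   [A -> ( S )]
(S) ⇒ (A)   [S -> A]
(A) ⇒ ((S))   [A -> ( S )]
((S)) ⇒ ((SS))   [S -> S S]
((SS)) ⇒ ((SSS))   [S -> S S]
((SSS)) ⇒ (({}SS))   [S -> { }]
(({}SS)) ⇒ (({}SSS))   [S -> S S]
(({}SSS)) ⇒ (({}SSSS))   [S -> S S]
(({}SSSS)) ⇒ (({}ASSS))   [S -> A]
(({}ASSS)) ⇒ (({}()SSS))   [A -> ( )]
(({}()SSS)) ⇒ (({}(){}SS))   [S -> { }]
(({}(){}SS)) ⇒ (({}(){}{}S))   [S -> { }]
(({}(){}{}S)) ⇒ (({}(){}{}{}))   [S -> { }]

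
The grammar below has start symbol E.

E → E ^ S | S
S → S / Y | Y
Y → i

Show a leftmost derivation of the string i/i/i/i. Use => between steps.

E => S   [E → S]
S => S/Y   [S → S / Y]
S/Y => S/Y/Y   [S → S / Y]
S/Y/Y => S/Y/Y/Y   [S → S / Y]
S/Y/Y/Y => Y/Y/Y/Y   [S → Y]
Y/Y/Y/Y => i/Y/Y/Y   [Y → i]
i/Y/Y/Y => i/i/Y/Y   [Y → i]
i/i/Y/Y => i/i/i/Y   [Y → i]
i/i/i/Y => i/i/i/i   [Y → i]

E => S => S/Y => S/Y/Y => S/Y/Y/Y => Y/Y/Y/Y => i/Y/Y/Y => i/i/Y/Y => i/i/i/Y => i/i/i/i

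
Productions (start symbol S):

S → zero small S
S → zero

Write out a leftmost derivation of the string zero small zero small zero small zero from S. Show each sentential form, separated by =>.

S => zero small S => zero small zero small S => zero small zero small zero small S => zero small zero small zero small zero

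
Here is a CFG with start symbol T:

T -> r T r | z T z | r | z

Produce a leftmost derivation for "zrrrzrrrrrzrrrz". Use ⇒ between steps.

T⇒zTz⇒zrTrz⇒zrrTrrz⇒zrrrTrrrz⇒zrrrzTzrrrz⇒zrrrzrTrzrrrz⇒zrrrzrrTrrzrrrz⇒zrrrzrrrrrzrrrz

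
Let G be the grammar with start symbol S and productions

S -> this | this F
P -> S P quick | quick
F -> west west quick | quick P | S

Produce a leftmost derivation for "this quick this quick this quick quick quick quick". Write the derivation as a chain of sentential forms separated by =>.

S => this F => this quick P => this quick S P quick => this quick this F P quick => this quick this quick P P quick => this quick this quick S P quick P quick => this quick this quick this P quick P quick => this quick this quick this quick quick P quick => this quick this quick this quick quick quick quick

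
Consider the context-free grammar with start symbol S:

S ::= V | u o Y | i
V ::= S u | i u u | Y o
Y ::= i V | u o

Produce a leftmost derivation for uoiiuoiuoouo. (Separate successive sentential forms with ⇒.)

S⇒uoY⇒uoiV⇒uoiYo⇒uoiiVo⇒uoiiSuo⇒uoiiuoYuo⇒uoiiuoiVuo⇒uoiiuoiYouo⇒uoiiuoiuoouo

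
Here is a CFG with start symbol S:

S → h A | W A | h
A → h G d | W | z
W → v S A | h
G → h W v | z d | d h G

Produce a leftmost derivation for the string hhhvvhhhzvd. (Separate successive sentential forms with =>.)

S => hA => hhGd => hhhWvd => hhhvSAvd => hhhvWAAvd => hhhvvSAAAvd => hhhvvhAAAvd => hhhvvhWAAvd => hhhvvhhAAvd => hhhvvhhWAvd => hhhvvhhhAvd => hhhvvhhhzvd

S => hA   [S → h A]
hA => hhGd   [A → h G d]
hhGd => hhhWvd   [G → h W v]
hhhWvd => hhhvSAvd   [W → v S A]
hhhvSAvd => hhhvWAAvd   [S → W A]
hhhvWAAvd => hhhvvSAAAvd   [W → v S A]
hhhvvSAAAvd => hhhvvhAAAvd   [S → h]
hhhvvhAAAvd => hhhvvhWAAvd   [A → W]
hhhvvhWAAvd => hhhvvhhAAvd   [W → h]
hhhvvhhAAvd => hhhvvhhWAvd   [A → W]
hhhvvhhWAvd => hhhvvhhhAvd   [W → h]
hhhvvhhhAvd => hhhvvhhhzvd   [A → z]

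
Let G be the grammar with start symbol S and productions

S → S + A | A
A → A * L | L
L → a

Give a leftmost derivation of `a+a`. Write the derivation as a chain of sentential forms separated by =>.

S => S+A => A+A => L+A => a+A => a+L => a+a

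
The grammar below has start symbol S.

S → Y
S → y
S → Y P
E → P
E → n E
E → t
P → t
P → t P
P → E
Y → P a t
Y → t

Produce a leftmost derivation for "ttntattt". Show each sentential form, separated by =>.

S => YP   [S → Y P]
YP => PatP   [Y → P a t]
PatP => tPatP   [P → t P]
tPatP => ttPatP   [P → t P]
ttPatP => ttEatP   [P → E]
ttEatP => ttnEatP   [E → n E]
ttnEatP => ttntatP   [E → t]
ttntatP => ttntattP   [P → t P]
ttntattP => ttntattt   [P → t]

S => YP => PatP => tPatP => ttPatP => ttEatP => ttnEatP => ttntatP => ttntattP => ttntattt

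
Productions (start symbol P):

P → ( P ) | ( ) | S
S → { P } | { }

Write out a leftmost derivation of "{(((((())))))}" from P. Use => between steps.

P => S => {P} => {(P)} => {((P))} => {(((P)))} => {((((P))))} => {(((((P)))))} => {(((((())))))}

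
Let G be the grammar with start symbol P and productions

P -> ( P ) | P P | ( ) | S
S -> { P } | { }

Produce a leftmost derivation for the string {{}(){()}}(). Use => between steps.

P => PP => SP => {P}P => {PP}P => {PPP}P => {SPP}P => {{}PP}P => {{}()P}P => {{}()S}P => {{}(){P}}P => {{}(){()}}P => {{}(){()}}()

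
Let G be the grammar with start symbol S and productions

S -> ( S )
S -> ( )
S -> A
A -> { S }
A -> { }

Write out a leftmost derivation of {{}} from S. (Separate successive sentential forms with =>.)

S => A => {S} => {A} => {{}}

S => A   [S -> A]
A => {S}   [A -> { S }]
{S} => {A}   [S -> A]
{A} => {{}}   [A -> { }]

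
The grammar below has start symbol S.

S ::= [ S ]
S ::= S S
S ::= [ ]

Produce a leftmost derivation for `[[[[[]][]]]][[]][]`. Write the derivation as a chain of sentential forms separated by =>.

S=>SS=>SSS=>[S]SS=>[[S]]SS=>[[[S]]]SS=>[[[SS]]]SS=>[[[[S]S]]]SS=>[[[[[]]S]]]SS=>[[[[[]][]]]]SS=>[[[[[]][]]]][S]S=>[[[[[]][]]]][[]]S=>[[[[[]][]]]][[]][]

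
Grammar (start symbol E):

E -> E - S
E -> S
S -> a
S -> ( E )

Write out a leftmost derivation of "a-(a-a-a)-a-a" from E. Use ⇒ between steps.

E ⇒ E-S   [E -> E - S]
E-S ⇒ E-S-S   [E -> E - S]
E-S-S ⇒ E-S-S-S   [E -> E - S]
E-S-S-S ⇒ S-S-S-S   [E -> S]
S-S-S-S ⇒ a-S-S-S   [S -> a]
a-S-S-S ⇒ a-(E)-S-S   [S -> ( E )]
a-(E)-S-S ⇒ a-(E-S)-S-S   [E -> E - S]
a-(E-S)-S-S ⇒ a-(E-S-S)-S-S   [E -> E - S]
a-(E-S-S)-S-S ⇒ a-(S-S-S)-S-S   [E -> S]
a-(S-S-S)-S-S ⇒ a-(a-S-S)-S-S   [S -> a]
a-(a-S-S)-S-S ⇒ a-(a-a-S)-S-S   [S -> a]
a-(a-a-S)-S-S ⇒ a-(a-a-a)-S-S   [S -> a]
a-(a-a-a)-S-S ⇒ a-(a-a-a)-a-S   [S -> a]
a-(a-a-a)-a-S ⇒ a-(a-a-a)-a-a   [S -> a]

E⇒E-S⇒E-S-S⇒E-S-S-S⇒S-S-S-S⇒a-S-S-S⇒a-(E)-S-S⇒a-(E-S)-S-S⇒a-(E-S-S)-S-S⇒a-(S-S-S)-S-S⇒a-(a-S-S)-S-S⇒a-(a-a-S)-S-S⇒a-(a-a-a)-S-S⇒a-(a-a-a)-a-S⇒a-(a-a-a)-a-a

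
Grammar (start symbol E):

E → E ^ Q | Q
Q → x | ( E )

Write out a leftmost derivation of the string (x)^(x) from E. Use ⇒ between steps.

E ⇒ E^Q   [E → E ^ Q]
E^Q ⇒ Q^Q   [E → Q]
Q^Q ⇒ (E)^Q   [Q → ( E )]
(E)^Q ⇒ (Q)^Q   [E → Q]
(Q)^Q ⇒ (x)^Q   [Q → x]
(x)^Q ⇒ (x)^(E)   [Q → ( E )]
(x)^(E) ⇒ (x)^(Q)   [E → Q]
(x)^(Q) ⇒ (x)^(x)   [Q → x]

E ⇒ E^Q ⇒ Q^Q ⇒ (E)^Q ⇒ (Q)^Q ⇒ (x)^Q ⇒ (x)^(E) ⇒ (x)^(Q) ⇒ (x)^(x)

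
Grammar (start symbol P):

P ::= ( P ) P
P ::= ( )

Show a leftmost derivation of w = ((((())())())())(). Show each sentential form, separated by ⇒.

P ⇒ (P)P   [P ::= ( P ) P]
(P)P ⇒ ((P)P)P   [P ::= ( P ) P]
((P)P)P ⇒ (((P)P)P)P   [P ::= ( P ) P]
(((P)P)P)P ⇒ ((((P)P)P)P)P   [P ::= ( P ) P]
((((P)P)P)P)P ⇒ ((((())P)P)P)P   [P ::= ( )]
((((())P)P)P)P ⇒ ((((())())P)P)P   [P ::= ( )]
((((())())P)P)P ⇒ ((((())())())P)P   [P ::= ( )]
((((())())())P)P ⇒ ((((())())())())P   [P ::= ( )]
((((())())())())P ⇒ ((((())())())())()   [P ::= ( )]

P⇒(P)P⇒((P)P)P⇒(((P)P)P)P⇒((((P)P)P)P)P⇒((((())P)P)P)P⇒((((())())P)P)P⇒((((())())())P)P⇒((((())())())())P⇒((((())())())())()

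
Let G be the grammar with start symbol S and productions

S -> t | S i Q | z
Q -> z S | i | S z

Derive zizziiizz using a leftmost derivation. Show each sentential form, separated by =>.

S => SiQ   [S -> S i Q]
SiQ => ziQ   [S -> z]
ziQ => zizS   [Q -> z S]
zizS => zizSiQ   [S -> S i Q]
zizSiQ => zizSiQiQ   [S -> S i Q]
zizSiQiQ => zizziQiQ   [S -> z]
zizziQiQ => zizziiiQ   [Q -> i]
zizziiiQ => zizziiiSz   [Q -> S z]
zizziiiSz => zizziiizz   [S -> z]

S=>SiQ=>ziQ=>zizS=>zizSiQ=>zizSiQiQ=>zizziQiQ=>zizziiiQ=>zizziiiSz=>zizziiizz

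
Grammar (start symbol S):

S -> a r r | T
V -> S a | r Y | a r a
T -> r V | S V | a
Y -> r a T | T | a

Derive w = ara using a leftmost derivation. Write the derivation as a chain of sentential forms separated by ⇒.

S ⇒ T ⇒ SV ⇒ TV ⇒ aV ⇒ arY ⇒ ara

S ⇒ T   [S -> T]
T ⇒ SV   [T -> S V]
SV ⇒ TV   [S -> T]
TV ⇒ aV   [T -> a]
aV ⇒ arY   [V -> r Y]
arY ⇒ ara   [Y -> a]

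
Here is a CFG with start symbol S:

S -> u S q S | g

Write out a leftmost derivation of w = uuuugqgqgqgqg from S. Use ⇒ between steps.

S⇒uSqS⇒uuSqSqS⇒uuuSqSqSqS⇒uuuuSqSqSqSqS⇒uuuugqSqSqSqS⇒uuuugqgqSqSqS⇒uuuugqgqgqSqS⇒uuuugqgqgqgqS⇒uuuugqgqgqgqg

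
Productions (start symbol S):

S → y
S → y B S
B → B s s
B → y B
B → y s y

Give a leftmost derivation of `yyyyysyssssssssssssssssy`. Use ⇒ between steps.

S ⇒ yBS ⇒ yBssS ⇒ yBssssS ⇒ yyBssssS ⇒ yyBssssssS ⇒ yyBssssssssS ⇒ yyyBssssssssS ⇒ yyyyBssssssssS ⇒ yyyyBssssssssssS ⇒ yyyyBssssssssssssS ⇒ yyyyBssssssssssssssS ⇒ yyyyBssssssssssssssssS ⇒ yyyyysyssssssssssssssssS ⇒ yyyyysyssssssssssssssssy

S ⇒ yBS   [S → y B S]
yBS ⇒ yBssS   [B → B s s]
yBssS ⇒ yBssssS   [B → B s s]
yBssssS ⇒ yyBssssS   [B → y B]
yyBssssS ⇒ yyBssssssS   [B → B s s]
yyBssssssS ⇒ yyBssssssssS   [B → B s s]
yyBssssssssS ⇒ yyyBssssssssS   [B → y B]
yyyBssssssssS ⇒ yyyyBssssssssS   [B → y B]
yyyyBssssssssS ⇒ yyyyBssssssssssS   [B → B s s]
yyyyBssssssssssS ⇒ yyyyBssssssssssssS   [B → B s s]
yyyyBssssssssssssS ⇒ yyyyBssssssssssssssS   [B → B s s]
yyyyBssssssssssssssS ⇒ yyyyBssssssssssssssssS   [B → B s s]
yyyyBssssssssssssssssS ⇒ yyyyysyssssssssssssssssS   [B → y s y]
yyyyysyssssssssssssssssS ⇒ yyyyysyssssssssssssssssy   [S → y]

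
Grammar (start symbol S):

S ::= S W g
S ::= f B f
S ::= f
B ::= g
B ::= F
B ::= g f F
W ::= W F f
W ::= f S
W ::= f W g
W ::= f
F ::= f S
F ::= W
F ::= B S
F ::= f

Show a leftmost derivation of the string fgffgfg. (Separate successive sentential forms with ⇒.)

S ⇒ SWg ⇒ SWgWg ⇒ fBfWgWg ⇒ fgfWgWg ⇒ fgffgWg ⇒ fgffgfg

S ⇒ SWg   [S ::= S W g]
SWg ⇒ SWgWg   [S ::= S W g]
SWgWg ⇒ fBfWgWg   [S ::= f B f]
fBfWgWg ⇒ fgfWgWg   [B ::= g]
fgfWgWg ⇒ fgffgWg   [W ::= f]
fgffgWg ⇒ fgffgfg   [W ::= f]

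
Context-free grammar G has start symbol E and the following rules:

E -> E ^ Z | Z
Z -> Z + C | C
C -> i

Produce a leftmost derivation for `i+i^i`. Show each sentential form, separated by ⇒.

E⇒E^Z⇒Z^Z⇒Z+C^Z⇒C+C^Z⇒i+C^Z⇒i+i^Z⇒i+i^C⇒i+i^i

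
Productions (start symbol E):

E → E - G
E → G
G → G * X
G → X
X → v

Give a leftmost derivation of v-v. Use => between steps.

E => E-G   [E → E - G]
E-G => G-G   [E → G]
G-G => X-G   [G → X]
X-G => v-G   [X → v]
v-G => v-X   [G → X]
v-X => v-v   [X → v]

E => E-G => G-G => X-G => v-G => v-X => v-v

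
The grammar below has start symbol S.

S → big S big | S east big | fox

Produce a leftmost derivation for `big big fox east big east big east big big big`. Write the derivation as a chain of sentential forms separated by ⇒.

S ⇒ big S big ⇒ big big S big big ⇒ big big S east big big big ⇒ big big S east big east big big big ⇒ big big S east big east big east big big big ⇒ big big fox east big east big east big big big

S ⇒ big S big   [S → big S big]
big S big ⇒ big big S big big   [S → big S big]
big big S big big ⇒ big big S east big big big   [S → S east big]
big big S east big big big ⇒ big big S east big east big big big   [S → S east big]
big big S east big east big big big ⇒ big big S east big east big east big big big   [S → S east big]
big big S east big east big east big big big ⇒ big big fox east big east big east big big big   [S → fox]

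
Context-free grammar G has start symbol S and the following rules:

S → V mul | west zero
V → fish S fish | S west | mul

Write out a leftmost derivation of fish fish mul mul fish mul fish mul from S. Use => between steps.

S => V mul => fish S fish mul => fish V mul fish mul => fish fish S fish mul fish mul => fish fish V mul fish mul fish mul => fish fish mul mul fish mul fish mul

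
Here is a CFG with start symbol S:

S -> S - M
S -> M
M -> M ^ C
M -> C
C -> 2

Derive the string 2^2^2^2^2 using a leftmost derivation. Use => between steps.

S => M   [S -> M]
M => M^C   [M -> M ^ C]
M^C => M^C^C   [M -> M ^ C]
M^C^C => M^C^C^C   [M -> M ^ C]
M^C^C^C => M^C^C^C^C   [M -> M ^ C]
M^C^C^C^C => C^C^C^C^C   [M -> C]
C^C^C^C^C => 2^C^C^C^C   [C -> 2]
2^C^C^C^C => 2^2^C^C^C   [C -> 2]
2^2^C^C^C => 2^2^2^C^C   [C -> 2]
2^2^2^C^C => 2^2^2^2^C   [C -> 2]
2^2^2^2^C => 2^2^2^2^2   [C -> 2]

S => M => M^C => M^C^C => M^C^C^C => M^C^C^C^C => C^C^C^C^C => 2^C^C^C^C => 2^2^C^C^C => 2^2^2^C^C => 2^2^2^2^C => 2^2^2^2^2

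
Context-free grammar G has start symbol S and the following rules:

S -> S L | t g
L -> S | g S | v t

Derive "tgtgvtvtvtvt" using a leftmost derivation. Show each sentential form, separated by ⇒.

S ⇒ SL ⇒ SLL ⇒ SLLL ⇒ SLLLL ⇒ tgLLLL ⇒ tgSLLL ⇒ tgSLLLL ⇒ tgtgLLLL ⇒ tgtgvtLLL ⇒ tgtgvtvtLL ⇒ tgtgvtvtvtL ⇒ tgtgvtvtvtvt

S ⇒ SL   [S -> S L]
SL ⇒ SLL   [S -> S L]
SLL ⇒ SLLL   [S -> S L]
SLLL ⇒ SLLLL   [S -> S L]
SLLLL ⇒ tgLLLL   [S -> t g]
tgLLLL ⇒ tgSLLL   [L -> S]
tgSLLL ⇒ tgSLLLL   [S -> S L]
tgSLLLL ⇒ tgtgLLLL   [S -> t g]
tgtgLLLL ⇒ tgtgvtLLL   [L -> v t]
tgtgvtLLL ⇒ tgtgvtvtLL   [L -> v t]
tgtgvtvtLL ⇒ tgtgvtvtvtL   [L -> v t]
tgtgvtvtvtL ⇒ tgtgvtvtvtvt   [L -> v t]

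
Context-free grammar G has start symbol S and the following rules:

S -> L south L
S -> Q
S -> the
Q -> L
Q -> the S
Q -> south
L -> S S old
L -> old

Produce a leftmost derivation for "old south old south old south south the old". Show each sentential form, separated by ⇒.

S ⇒ L south L   [S -> L south L]
L south L ⇒ S S old south L   [L -> S S old]
S S old south L ⇒ L south L S old south L   [S -> L south L]
L south L S old south L ⇒ old south L S old south L   [L -> old]
old south L S old south L ⇒ old south old S old south L   [L -> old]
old south old S old south L ⇒ old south old Q old south L   [S -> Q]
old south old Q old south L ⇒ old south old south old south L   [Q -> south]
old south old south old south L ⇒ old south old south old south S S old   [L -> S S old]
old south old south old south S S old ⇒ old south old south old south Q S old   [S -> Q]
old south old south old south Q S old ⇒ old south old south old south south S old   [Q -> south]
old south old south old south south S old ⇒ old south old south old south south the old   [S -> the]

S ⇒ L south L ⇒ S S old south L ⇒ L south L S old south L ⇒ old south L S old south L ⇒ old south old S old south L ⇒ old south old Q old south L ⇒ old south old south old south L ⇒ old south old south old south S S old ⇒ old south old south old south Q S old ⇒ old south old south old south south S old ⇒ old south old south old south south the old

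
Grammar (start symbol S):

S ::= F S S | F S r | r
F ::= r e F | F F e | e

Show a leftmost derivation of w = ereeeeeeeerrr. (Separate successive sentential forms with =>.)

S => FSr => eSr => eFSrr => eFFeSrr => eFFeFeSrr => eFFeFeFeSrr => ereFFeFeFeSrr => ereeFeFeFeSrr => ereeeeFeFeSrr => ereeeeeeFeSrr => ereeeeeeeeSrr => ereeeeeeeerrr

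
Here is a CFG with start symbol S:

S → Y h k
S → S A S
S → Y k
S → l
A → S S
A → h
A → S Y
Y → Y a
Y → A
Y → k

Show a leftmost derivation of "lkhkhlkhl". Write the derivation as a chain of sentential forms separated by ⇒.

S ⇒ SAS ⇒ YkAS ⇒ AkAS ⇒ SSkAS ⇒ lSkAS ⇒ lSASkAS ⇒ lYhkASkAS ⇒ lkhkASkAS ⇒ lkhkhSkAS ⇒ lkhkhlkAS ⇒ lkhkhlkhS ⇒ lkhkhlkhl

S ⇒ SAS   [S → S A S]
SAS ⇒ YkAS   [S → Y k]
YkAS ⇒ AkAS   [Y → A]
AkAS ⇒ SSkAS   [A → S S]
SSkAS ⇒ lSkAS   [S → l]
lSkAS ⇒ lSASkAS   [S → S A S]
lSASkAS ⇒ lYhkASkAS   [S → Y h k]
lYhkASkAS ⇒ lkhkASkAS   [Y → k]
lkhkASkAS ⇒ lkhkhSkAS   [A → h]
lkhkhSkAS ⇒ lkhkhlkAS   [S → l]
lkhkhlkAS ⇒ lkhkhlkhS   [A → h]
lkhkhlkhS ⇒ lkhkhlkhl   [S → l]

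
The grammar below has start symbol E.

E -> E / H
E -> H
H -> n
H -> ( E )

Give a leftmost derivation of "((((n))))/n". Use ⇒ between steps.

E ⇒ E/H ⇒ H/H ⇒ (E)/H ⇒ (H)/H ⇒ ((E))/H ⇒ ((H))/H ⇒ (((E)))/H ⇒ (((H)))/H ⇒ ((((E))))/H ⇒ ((((H))))/H ⇒ ((((n))))/H ⇒ ((((n))))/n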